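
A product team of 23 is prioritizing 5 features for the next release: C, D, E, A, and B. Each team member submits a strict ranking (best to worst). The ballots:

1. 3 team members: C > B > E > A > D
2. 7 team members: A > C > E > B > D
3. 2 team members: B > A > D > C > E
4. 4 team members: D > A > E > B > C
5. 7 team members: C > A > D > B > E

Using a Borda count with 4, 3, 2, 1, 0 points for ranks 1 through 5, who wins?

C: 3·4 + 7·3 + 2·1 + 4·0 + 7·4 = 63
D: 3·0 + 7·0 + 2·2 + 4·4 + 7·2 = 34
E: 3·2 + 7·2 + 2·0 + 4·2 + 7·0 = 28
A: 3·1 + 7·4 + 2·3 + 4·3 + 7·3 = 70
B: 3·3 + 7·1 + 2·4 + 4·1 + 7·1 = 35
A has the highest Borda score (70).

A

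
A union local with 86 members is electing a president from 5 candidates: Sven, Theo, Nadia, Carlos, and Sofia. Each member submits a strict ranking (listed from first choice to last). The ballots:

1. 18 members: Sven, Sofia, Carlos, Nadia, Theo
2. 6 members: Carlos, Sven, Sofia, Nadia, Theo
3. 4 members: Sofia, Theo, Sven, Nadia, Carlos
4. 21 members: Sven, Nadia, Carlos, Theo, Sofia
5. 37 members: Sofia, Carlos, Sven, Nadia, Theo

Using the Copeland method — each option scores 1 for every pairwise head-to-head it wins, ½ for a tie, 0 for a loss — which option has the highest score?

Sven

Sven: beats Theo, Nadia, and Sofia; ties Carlos → score 3.5.
Theo: loses to Sven, Nadia, Carlos, and Sofia → score 0.
Nadia: beats Theo; loses to Sven, Carlos, and Sofia → score 1.
Carlos: beats Theo and Nadia; ties Sven; loses to Sofia → score 2.5.
Sofia: beats Theo, Nadia, and Carlos; loses to Sven → score 3.
Sven has the best pairwise record.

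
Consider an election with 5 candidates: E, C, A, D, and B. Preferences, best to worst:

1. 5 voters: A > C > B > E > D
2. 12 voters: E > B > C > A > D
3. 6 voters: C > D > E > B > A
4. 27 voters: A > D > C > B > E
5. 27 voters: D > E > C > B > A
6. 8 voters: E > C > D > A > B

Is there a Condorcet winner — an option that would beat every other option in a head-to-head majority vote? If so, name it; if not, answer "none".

Checking pairwise contests:
D beats E 60–25.
E beats C 47–38.
E beats A 53–32.
A beats D 44–41.
E beats B 53–32.
Every option loses at least one head-to-head, so there is no Condorcet winner.

none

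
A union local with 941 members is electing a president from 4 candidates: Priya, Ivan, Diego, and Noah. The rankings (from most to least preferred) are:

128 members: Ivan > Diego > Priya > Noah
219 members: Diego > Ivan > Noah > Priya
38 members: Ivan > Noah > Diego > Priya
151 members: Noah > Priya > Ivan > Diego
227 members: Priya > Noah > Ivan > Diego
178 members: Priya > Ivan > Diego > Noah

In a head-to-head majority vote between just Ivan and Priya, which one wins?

Voters preferring Ivan to Priya: 385; preferring Priya to Ivan: 556.
Priya wins the head-to-head.

Priya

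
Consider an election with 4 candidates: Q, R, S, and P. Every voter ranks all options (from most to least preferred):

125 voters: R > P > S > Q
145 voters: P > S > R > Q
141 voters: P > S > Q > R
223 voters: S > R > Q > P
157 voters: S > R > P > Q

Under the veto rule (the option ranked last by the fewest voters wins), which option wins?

Last-place votes: Q 427, R 141, S 0, P 223.
S is ranked last by the fewest voters, so S wins.

S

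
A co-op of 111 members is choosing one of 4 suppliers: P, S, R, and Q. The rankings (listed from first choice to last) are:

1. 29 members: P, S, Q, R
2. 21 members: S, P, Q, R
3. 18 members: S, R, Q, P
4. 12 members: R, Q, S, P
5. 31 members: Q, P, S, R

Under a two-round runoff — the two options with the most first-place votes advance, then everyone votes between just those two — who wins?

Round 1 first-place votes: P 29, S 39, R 12, Q 31.
S and Q advance.
Runoff: S is preferred to Q by 68 voters; Q by 43.
S wins the runoff.

S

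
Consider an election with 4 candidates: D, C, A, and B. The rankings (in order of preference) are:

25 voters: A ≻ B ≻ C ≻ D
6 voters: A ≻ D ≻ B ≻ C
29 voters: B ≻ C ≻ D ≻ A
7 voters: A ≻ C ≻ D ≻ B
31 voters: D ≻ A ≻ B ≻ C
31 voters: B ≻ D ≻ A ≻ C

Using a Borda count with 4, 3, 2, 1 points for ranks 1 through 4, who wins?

B

D: 25·1 + 6·3 + 29·2 + 7·2 + 31·4 + 31·3 = 332
C: 25·2 + 6·1 + 29·3 + 7·3 + 31·1 + 31·1 = 226
A: 25·4 + 6·4 + 29·1 + 7·4 + 31·3 + 31·2 = 336
B: 25·3 + 6·2 + 29·4 + 7·1 + 31·2 + 31·4 = 396
B has the highest Borda score (396).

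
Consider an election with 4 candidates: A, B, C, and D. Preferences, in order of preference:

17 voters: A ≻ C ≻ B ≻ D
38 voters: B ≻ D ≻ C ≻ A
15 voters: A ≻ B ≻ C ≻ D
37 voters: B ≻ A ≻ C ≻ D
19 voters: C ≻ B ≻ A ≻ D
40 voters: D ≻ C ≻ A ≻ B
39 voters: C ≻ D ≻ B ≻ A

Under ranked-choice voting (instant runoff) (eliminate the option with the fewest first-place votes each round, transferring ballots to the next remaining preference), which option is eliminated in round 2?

Round 1: A 32, B 75, C 58, D 40. Eliminate A.
Round 2: B 90, C 75, D 40. Eliminate D.

D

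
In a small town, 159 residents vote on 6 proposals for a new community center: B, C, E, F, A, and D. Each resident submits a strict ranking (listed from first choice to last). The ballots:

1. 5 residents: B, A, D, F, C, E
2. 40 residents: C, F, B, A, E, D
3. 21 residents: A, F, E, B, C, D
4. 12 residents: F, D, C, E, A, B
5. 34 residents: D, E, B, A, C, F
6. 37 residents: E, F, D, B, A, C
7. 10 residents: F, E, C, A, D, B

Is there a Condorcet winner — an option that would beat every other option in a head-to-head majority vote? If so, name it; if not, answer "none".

F

F vs B: 120–39 for F.
F vs C: 85–74 for F.
F vs E: 88–71 for F.
F vs A: 99–60 for F.
F vs D: 120–39 for F.
F beats every other option head-to-head.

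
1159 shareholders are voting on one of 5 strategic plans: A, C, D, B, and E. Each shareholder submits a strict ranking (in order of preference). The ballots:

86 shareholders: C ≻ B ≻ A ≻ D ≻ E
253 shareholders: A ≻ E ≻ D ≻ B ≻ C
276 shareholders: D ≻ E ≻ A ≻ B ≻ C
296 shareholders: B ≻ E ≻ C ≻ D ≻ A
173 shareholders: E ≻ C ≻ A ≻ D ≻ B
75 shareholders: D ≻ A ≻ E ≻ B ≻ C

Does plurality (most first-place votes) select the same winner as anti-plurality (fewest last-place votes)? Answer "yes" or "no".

yes

Plurality — first-place votes: A 253, C 86, D 351, B 296, E 173. Winner: D.
Anti-plurality — last-place votes: A 296, C 604, D 0, B 173, E 86. Winner: D.
The two methods agree.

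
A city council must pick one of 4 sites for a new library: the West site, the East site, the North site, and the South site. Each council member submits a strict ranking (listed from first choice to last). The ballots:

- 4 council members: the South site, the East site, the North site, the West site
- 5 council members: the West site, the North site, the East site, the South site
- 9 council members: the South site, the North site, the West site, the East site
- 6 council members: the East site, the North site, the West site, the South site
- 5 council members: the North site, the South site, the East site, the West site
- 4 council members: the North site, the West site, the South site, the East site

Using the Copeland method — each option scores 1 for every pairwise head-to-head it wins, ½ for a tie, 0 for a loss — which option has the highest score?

the North site

the West site: beats the East site; loses to the North site and the South site → score 1.
the East site: loses to the West site, the North site, and the South site → score 0.
the North site: beats the West site, the East site, and the South site → score 3.
the South site: beats the West site and the East site; loses to the North site → score 2.
the North site has the best pairwise record.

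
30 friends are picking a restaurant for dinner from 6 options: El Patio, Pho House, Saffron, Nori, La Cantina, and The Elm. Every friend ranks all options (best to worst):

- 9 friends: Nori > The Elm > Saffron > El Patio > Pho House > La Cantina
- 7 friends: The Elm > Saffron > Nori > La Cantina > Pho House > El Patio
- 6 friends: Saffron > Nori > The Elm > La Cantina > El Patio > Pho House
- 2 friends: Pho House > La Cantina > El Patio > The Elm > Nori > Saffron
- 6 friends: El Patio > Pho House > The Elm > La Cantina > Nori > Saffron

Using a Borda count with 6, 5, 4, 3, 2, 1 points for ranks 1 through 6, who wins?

The Elm

El Patio: 9·3 + 7·1 + 6·2 + 2·4 + 6·6 = 90
Pho House: 9·2 + 7·2 + 6·1 + 2·6 + 6·5 = 80
Saffron: 9·4 + 7·5 + 6·6 + 2·1 + 6·1 = 115
Nori: 9·6 + 7·4 + 6·5 + 2·2 + 6·2 = 128
La Cantina: 9·1 + 7·3 + 6·3 + 2·5 + 6·3 = 76
The Elm: 9·5 + 7·6 + 6·4 + 2·3 + 6·4 = 141
The Elm has the highest Borda score (141).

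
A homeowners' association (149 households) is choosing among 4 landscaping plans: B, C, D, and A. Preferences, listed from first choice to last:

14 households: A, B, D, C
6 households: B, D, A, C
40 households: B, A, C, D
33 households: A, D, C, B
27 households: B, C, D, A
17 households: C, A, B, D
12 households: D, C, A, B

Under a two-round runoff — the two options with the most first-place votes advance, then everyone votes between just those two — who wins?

A

Round 1 first-place votes: B 73, C 17, D 12, A 47.
B and A advance.
Runoff: B is preferred to A by 73 voters; A by 76.
A wins the runoff.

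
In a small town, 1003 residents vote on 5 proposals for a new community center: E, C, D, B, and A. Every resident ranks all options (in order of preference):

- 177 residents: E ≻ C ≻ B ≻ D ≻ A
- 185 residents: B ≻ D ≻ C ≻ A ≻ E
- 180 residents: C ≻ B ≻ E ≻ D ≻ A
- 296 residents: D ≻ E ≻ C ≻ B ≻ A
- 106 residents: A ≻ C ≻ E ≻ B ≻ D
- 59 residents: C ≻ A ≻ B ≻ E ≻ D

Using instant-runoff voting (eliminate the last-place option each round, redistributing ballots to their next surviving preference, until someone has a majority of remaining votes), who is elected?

Round 1: E 177, C 239, D 296, B 185, A 106. Eliminate A.
Round 2: E 177, C 345, D 296, B 185. Eliminate E.
Round 3: C 522, D 296, B 185. C has a majority.

C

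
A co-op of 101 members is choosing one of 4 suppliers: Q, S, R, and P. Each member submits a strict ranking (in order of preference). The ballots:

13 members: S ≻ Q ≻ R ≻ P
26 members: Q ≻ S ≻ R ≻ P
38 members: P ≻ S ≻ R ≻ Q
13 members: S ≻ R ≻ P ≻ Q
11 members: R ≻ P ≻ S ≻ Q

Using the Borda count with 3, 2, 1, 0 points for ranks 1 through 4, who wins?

S

Q: 13·2 + 26·3 + 38·0 + 13·0 + 11·0 = 104
S: 13·3 + 26·2 + 38·2 + 13·3 + 11·1 = 217
R: 13·1 + 26·1 + 38·1 + 13·2 + 11·3 = 136
P: 13·0 + 26·0 + 38·3 + 13·1 + 11·2 = 149
S has the highest Borda score (217).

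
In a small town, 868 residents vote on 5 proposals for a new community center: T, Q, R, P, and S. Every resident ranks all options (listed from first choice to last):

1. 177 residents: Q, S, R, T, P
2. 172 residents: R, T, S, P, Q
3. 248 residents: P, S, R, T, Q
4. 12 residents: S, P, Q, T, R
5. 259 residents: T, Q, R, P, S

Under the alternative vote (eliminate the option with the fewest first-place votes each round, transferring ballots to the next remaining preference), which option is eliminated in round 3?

Q

Round 1: T 259, Q 177, R 172, P 248, S 12. Eliminate S.
Round 2: T 259, Q 177, R 172, P 260. Eliminate R.
Round 3: T 431, Q 177, P 260. Eliminate Q.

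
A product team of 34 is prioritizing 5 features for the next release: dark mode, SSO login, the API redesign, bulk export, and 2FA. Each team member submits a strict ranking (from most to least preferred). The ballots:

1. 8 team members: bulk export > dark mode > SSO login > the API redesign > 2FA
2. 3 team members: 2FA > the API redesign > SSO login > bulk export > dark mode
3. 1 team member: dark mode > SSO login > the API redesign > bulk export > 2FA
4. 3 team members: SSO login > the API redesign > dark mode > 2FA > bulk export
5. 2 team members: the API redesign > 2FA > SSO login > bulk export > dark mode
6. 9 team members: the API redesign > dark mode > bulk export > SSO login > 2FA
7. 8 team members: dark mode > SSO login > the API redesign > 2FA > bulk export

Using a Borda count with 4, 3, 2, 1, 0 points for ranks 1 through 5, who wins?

dark mode: 8·3 + 3·0 + 1·4 + 3·2 + 2·0 + 9·3 + 8·4 = 93
SSO login: 8·2 + 3·2 + 1·3 + 3·4 + 2·2 + 9·1 + 8·3 = 74
the API redesign: 8·1 + 3·3 + 1·2 + 3·3 + 2·4 + 9·4 + 8·2 = 88
bulk export: 8·4 + 3·1 + 1·1 + 3·0 + 2·1 + 9·2 + 8·0 = 56
2FA: 8·0 + 3·4 + 1·0 + 3·1 + 2·3 + 9·0 + 8·1 = 29
dark mode has the highest Borda score (93).

dark mode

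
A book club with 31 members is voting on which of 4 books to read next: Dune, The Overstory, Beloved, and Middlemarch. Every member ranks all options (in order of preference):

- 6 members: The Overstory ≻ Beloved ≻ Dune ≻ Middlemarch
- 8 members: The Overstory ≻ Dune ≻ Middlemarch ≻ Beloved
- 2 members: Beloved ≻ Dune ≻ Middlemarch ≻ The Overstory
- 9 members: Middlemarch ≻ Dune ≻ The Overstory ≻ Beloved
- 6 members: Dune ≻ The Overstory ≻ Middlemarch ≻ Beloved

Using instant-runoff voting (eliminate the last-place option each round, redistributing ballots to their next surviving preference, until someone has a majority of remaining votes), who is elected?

The Overstory

Round 1: Dune 6, The Overstory 14, Beloved 2, Middlemarch 9. Eliminate Beloved.
Round 2: Dune 8, The Overstory 14, Middlemarch 9. Eliminate Dune.
Round 3: The Overstory 20, Middlemarch 11. The Overstory has a majority.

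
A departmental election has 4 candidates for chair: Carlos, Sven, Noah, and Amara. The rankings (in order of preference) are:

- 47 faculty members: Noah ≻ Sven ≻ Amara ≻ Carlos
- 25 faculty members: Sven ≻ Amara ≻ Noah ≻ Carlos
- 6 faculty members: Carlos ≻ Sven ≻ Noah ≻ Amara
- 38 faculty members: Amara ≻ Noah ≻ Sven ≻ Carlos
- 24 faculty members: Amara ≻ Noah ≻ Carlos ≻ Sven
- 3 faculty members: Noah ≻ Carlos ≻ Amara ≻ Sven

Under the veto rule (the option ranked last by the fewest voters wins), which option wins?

Noah

Last-place votes: Carlos 110, Sven 27, Noah 0, Amara 6.
Noah is ranked last by the fewest voters, so Noah wins.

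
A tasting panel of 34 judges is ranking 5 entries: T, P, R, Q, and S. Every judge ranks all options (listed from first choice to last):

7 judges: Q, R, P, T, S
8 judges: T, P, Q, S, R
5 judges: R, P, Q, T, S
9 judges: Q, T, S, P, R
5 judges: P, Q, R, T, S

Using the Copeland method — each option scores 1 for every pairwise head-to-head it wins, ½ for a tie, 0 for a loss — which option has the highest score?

P

T: beats S; ties P and R; loses to Q → score 2.
P: beats R, Q, and S; ties T → score 3.5.
R: ties T and S; loses to P and Q → score 1.
Q: beats T, R, and S; loses to P → score 3.
S: ties R; loses to T, P, and Q → score 0.5.
P has the best pairwise record.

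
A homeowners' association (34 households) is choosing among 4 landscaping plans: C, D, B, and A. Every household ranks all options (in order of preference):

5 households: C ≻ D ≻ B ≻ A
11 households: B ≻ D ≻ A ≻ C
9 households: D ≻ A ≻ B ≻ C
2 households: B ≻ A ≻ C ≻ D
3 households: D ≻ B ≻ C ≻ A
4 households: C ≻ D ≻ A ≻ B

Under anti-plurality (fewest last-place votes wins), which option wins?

D

Last-place votes: C 20, D 2, B 4, A 8.
D is ranked last by the fewest voters, so D wins.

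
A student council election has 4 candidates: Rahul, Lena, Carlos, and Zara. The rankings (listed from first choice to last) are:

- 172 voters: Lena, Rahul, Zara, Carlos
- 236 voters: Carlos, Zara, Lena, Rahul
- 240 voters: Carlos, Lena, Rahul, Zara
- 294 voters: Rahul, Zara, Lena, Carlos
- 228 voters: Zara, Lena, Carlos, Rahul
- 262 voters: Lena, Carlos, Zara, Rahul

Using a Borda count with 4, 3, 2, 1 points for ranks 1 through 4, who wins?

Rahul: 172·3 + 236·1 + 240·2 + 294·4 + 228·1 + 262·1 = 2898
Lena: 172·4 + 236·2 + 240·3 + 294·2 + 228·3 + 262·4 = 4200
Carlos: 172·1 + 236·4 + 240·4 + 294·1 + 228·2 + 262·3 = 3612
Zara: 172·2 + 236·3 + 240·1 + 294·3 + 228·4 + 262·2 = 3610
Lena has the highest Borda score (4200).

Lena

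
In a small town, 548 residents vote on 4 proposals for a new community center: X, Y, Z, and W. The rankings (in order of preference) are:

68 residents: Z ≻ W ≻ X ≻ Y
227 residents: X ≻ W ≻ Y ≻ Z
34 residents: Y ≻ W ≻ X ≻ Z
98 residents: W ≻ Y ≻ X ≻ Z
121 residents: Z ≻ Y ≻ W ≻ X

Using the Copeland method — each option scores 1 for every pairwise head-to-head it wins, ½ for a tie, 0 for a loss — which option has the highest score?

X: beats Y and Z; loses to W → score 2.
Y: beats Z; loses to X and W → score 1.
Z: loses to X, Y, and W → score 0.
W: beats X, Y, and Z → score 3.
W has the best pairwise record.

W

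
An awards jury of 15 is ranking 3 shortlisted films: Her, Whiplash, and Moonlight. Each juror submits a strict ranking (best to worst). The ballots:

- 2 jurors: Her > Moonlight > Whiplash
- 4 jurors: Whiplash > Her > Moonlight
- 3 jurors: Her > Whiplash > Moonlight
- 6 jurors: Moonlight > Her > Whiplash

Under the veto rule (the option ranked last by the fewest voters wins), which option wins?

Last-place votes: Her 0, Whiplash 8, Moonlight 7.
Her is ranked last by the fewest voters, so Her wins.

Her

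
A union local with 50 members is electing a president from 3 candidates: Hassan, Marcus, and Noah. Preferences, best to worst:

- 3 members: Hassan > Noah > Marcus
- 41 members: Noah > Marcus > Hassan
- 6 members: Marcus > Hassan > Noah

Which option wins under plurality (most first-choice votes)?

Noah

First-place votes: Hassan 3, Marcus 6, Noah 41.
Noah has the most first-place votes.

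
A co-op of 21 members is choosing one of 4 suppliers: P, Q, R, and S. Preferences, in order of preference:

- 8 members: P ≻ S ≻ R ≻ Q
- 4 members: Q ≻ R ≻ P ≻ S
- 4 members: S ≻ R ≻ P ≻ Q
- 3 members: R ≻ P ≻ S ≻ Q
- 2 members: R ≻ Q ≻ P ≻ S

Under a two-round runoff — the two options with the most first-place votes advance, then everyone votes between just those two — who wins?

R

Round 1 first-place votes: P 8, Q 4, R 5, S 4.
P and R advance.
Runoff: P is preferred to R by 8 voters; R by 13.
R wins the runoff.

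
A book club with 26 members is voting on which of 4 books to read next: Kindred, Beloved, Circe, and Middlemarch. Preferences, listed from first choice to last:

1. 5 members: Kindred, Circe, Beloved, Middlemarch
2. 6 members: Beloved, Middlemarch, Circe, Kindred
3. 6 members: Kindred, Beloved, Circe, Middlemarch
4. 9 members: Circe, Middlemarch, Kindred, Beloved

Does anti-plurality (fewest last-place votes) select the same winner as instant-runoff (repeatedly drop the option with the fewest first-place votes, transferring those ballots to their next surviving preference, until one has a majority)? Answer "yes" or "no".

Anti-plurality — last-place votes: Kindred 6, Beloved 9, Circe 0, Middlemarch 11. Winner: Circe.
Instant-runoff — R1 Kindred 11, Beloved 6, Circe 9, Middlemarch 0 (Middlemarch out); R2 Kindred 11, Beloved 6, Circe 9 (Beloved out); R3 Kindred 11, Circe 15 (Circe winner). Winner: Circe.
The two methods agree.

yes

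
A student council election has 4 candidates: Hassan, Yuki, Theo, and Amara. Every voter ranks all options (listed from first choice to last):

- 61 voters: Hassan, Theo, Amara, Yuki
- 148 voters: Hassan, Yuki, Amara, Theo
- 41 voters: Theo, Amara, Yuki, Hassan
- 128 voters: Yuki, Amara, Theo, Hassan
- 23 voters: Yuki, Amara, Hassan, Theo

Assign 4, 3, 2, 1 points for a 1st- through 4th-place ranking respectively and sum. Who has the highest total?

Yuki

Hassan: 61·4 + 148·4 + 41·1 + 128·1 + 23·2 = 1051
Yuki: 61·1 + 148·3 + 41·2 + 128·4 + 23·4 = 1191
Theo: 61·3 + 148·1 + 41·4 + 128·2 + 23·1 = 774
Amara: 61·2 + 148·2 + 41·3 + 128·3 + 23·3 = 994
Yuki has the highest Borda score (1191).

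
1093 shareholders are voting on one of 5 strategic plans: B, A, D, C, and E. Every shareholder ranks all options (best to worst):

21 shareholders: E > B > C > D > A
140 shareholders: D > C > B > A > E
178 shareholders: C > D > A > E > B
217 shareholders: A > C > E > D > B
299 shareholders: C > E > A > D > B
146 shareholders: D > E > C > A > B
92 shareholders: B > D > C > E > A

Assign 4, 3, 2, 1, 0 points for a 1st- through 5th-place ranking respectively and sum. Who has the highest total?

C

B: 21·3 + 140·2 + 178·0 + 217·0 + 299·0 + 146·0 + 92·4 = 711
A: 21·0 + 140·1 + 178·2 + 217·4 + 299·2 + 146·1 + 92·0 = 2108
D: 21·1 + 140·4 + 178·3 + 217·1 + 299·1 + 146·4 + 92·3 = 2491
C: 21·2 + 140·3 + 178·4 + 217·3 + 299·4 + 146·2 + 92·2 = 3497
E: 21·4 + 140·0 + 178·1 + 217·2 + 299·3 + 146·3 + 92·1 = 2123
C has the highest Borda score (3497).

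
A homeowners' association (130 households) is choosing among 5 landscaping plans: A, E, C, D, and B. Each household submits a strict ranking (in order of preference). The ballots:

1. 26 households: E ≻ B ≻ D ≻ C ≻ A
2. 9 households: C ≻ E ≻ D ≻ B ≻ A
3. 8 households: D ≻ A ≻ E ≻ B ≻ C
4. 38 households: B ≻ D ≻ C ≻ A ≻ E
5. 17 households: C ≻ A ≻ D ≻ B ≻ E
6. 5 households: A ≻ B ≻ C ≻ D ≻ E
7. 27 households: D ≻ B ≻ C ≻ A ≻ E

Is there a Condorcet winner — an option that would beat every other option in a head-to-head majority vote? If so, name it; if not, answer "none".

B vs A: 100–30 for B.
B vs E: 87–43 for B.
B vs C: 104–26 for B.
B vs D: 69–61 for B.
B beats every other option head-to-head.

B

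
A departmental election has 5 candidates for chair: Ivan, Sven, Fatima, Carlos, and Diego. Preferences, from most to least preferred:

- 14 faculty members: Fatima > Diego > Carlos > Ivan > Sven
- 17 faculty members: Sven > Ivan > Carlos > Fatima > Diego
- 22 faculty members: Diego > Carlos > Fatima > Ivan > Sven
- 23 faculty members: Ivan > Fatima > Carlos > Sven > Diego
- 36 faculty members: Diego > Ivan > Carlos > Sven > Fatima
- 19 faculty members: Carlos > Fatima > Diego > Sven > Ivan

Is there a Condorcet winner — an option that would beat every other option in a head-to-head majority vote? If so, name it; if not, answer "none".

none

Checking pairwise contests:
Diego beats Ivan 91–40.
Ivan beats Sven 95–36.
Ivan beats Fatima 76–55.
Ivan beats Carlos 76–55.
Fatima beats Diego 73–58.
Every option loses at least one head-to-head, so there is no Condorcet winner.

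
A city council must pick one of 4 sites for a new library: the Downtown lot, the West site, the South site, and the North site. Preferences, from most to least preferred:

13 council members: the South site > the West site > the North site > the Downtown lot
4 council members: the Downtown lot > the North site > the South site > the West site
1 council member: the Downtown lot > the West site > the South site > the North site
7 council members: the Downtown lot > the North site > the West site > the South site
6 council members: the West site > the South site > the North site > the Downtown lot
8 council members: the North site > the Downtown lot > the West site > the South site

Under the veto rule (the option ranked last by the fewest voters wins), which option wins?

the North site

Last-place votes: the Downtown lot 19, the West site 4, the South site 15, the North site 1.
the North site is ranked last by the fewest voters, so the North site wins.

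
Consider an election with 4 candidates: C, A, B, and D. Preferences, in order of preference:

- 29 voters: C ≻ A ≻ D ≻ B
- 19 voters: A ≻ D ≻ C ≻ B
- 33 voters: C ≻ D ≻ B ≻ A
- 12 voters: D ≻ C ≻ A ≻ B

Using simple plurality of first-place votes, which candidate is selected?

C

First-place votes: C 62, A 19, B 0, D 12.
C has the most first-place votes.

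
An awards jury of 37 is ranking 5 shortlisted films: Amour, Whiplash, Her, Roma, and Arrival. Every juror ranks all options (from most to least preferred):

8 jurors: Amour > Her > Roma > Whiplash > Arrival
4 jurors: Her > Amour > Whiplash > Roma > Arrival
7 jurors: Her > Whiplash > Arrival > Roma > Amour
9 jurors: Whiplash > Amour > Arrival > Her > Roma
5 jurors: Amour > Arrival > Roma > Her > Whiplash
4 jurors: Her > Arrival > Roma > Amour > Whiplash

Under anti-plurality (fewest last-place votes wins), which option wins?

Her

Last-place votes: Amour 7, Whiplash 9, Her 0, Roma 9, Arrival 12.
Her is ranked last by the fewest voters, so Her wins.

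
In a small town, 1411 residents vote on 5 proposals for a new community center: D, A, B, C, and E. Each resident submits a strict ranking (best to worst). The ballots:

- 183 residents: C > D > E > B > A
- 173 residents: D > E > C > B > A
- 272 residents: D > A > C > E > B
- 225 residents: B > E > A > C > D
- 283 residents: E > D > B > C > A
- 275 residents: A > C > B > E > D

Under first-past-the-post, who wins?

First-place votes: D 445, A 275, B 225, C 183, E 283.
D has the most first-place votes.

D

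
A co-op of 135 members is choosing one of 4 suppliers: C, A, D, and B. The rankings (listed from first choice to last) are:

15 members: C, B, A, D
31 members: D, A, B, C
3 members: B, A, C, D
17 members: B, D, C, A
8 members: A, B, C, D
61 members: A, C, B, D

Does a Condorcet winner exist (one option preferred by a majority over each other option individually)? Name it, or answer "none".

A

A vs C: 103–32 for A.
A vs D: 87–48 for A.
A vs B: 100–35 for A.
A beats every other option head-to-head.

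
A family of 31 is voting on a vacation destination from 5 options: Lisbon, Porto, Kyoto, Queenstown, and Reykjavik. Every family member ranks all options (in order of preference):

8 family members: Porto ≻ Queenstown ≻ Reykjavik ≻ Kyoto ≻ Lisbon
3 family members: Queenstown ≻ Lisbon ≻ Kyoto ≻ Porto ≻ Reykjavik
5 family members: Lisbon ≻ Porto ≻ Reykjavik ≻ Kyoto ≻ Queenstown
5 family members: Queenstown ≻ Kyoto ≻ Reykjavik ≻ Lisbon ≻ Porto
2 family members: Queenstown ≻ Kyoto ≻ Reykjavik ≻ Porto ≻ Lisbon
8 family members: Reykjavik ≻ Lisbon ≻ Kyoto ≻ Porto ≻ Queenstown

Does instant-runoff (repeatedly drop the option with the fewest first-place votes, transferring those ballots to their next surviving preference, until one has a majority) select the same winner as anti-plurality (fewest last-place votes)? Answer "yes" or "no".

no

Instant-runoff — R1 Lisbon 5, Porto 8, Kyoto 0, Queenstown 10, Reykjavik 8 (Kyoto out); R2 Lisbon 5, Porto 8, Queenstown 10, Reykjavik 8 (Lisbon out); R3 Porto 13, Queenstown 10, Reykjavik 8 (Reykjavik out); R4 Porto 21, Queenstown 10 (Porto winner). Winner: Porto.
Anti-plurality — last-place votes: Lisbon 10, Porto 5, Kyoto 0, Queenstown 13, Reykjavik 3. Winner: Kyoto.
The two methods disagree.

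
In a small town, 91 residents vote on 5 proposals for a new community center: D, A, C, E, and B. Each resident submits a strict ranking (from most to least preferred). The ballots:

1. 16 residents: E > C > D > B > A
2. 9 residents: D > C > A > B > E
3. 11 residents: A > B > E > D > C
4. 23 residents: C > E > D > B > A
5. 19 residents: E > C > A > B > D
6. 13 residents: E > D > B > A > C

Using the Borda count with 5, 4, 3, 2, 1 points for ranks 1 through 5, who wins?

D: 16·3 + 9·5 + 11·2 + 23·3 + 19·1 + 13·4 = 255
A: 16·1 + 9·3 + 11·5 + 23·1 + 19·3 + 13·2 = 204
C: 16·4 + 9·4 + 11·1 + 23·5 + 19·4 + 13·1 = 315
E: 16·5 + 9·1 + 11·3 + 23·4 + 19·5 + 13·5 = 374
B: 16·2 + 9·2 + 11·4 + 23·2 + 19·2 + 13·3 = 217
E has the highest Borda score (374).

E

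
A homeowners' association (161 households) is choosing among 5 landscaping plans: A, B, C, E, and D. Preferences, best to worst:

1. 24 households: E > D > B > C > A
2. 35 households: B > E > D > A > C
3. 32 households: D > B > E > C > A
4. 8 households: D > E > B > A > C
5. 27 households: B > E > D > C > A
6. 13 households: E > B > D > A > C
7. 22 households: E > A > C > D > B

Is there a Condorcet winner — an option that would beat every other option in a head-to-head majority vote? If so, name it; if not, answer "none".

Checking pairwise contests:
B beats A 139–22.
D beats B 86–75.
B beats C 139–22.
B beats E 94–67.
E beats D 121–40.
Every option loses at least one head-to-head, so there is no Condorcet winner.

none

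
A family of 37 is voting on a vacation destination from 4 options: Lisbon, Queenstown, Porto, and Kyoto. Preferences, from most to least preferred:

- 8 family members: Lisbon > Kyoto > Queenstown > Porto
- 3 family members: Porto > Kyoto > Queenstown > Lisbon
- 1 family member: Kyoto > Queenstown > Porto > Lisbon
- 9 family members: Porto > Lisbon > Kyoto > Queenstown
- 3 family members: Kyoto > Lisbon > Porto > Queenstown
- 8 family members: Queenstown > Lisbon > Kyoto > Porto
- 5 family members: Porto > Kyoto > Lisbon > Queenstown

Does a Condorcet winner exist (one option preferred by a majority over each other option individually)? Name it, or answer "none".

Lisbon

Lisbon vs Queenstown: 25–12 for Lisbon.
Lisbon vs Porto: 19–18 for Lisbon.
Lisbon vs Kyoto: 25–12 for Lisbon.
Lisbon beats every other option head-to-head.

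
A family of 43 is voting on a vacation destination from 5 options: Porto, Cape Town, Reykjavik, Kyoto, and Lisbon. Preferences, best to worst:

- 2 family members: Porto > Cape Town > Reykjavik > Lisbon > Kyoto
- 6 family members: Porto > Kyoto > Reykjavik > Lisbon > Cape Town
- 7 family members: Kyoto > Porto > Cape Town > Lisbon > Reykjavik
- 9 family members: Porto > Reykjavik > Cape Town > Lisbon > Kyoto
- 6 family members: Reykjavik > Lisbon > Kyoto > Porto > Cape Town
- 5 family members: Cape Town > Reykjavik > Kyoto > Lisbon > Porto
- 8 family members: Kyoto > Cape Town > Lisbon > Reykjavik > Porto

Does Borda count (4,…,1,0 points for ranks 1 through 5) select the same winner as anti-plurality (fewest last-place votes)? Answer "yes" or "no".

no

Borda — scores: Porto 95, Cape Town 82, Reykjavik 90, Kyoto 100, Lisbon 63. Winner: Kyoto.
Anti-plurality — last-place votes: Porto 13, Cape Town 12, Reykjavik 7, Kyoto 11, Lisbon 0. Winner: Lisbon.
The two methods disagree.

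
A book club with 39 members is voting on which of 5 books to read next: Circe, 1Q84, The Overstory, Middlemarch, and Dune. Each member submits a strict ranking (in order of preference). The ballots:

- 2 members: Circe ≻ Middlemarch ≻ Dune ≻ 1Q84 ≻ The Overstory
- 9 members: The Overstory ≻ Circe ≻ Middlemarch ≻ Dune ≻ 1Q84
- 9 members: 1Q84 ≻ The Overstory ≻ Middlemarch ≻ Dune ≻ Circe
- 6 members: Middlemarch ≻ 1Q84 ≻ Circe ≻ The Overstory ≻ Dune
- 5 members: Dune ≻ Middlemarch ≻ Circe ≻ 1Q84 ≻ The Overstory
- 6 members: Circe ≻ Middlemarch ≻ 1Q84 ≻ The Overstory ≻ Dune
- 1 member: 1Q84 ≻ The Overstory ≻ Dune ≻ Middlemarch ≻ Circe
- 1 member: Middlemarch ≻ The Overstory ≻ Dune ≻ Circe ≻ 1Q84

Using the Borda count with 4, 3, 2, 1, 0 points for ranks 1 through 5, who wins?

Middlemarch

Circe: 2·4 + 9·3 + 9·0 + 6·2 + 5·2 + 6·4 + 1·0 + 1·1 = 82
1Q84: 2·1 + 9·0 + 9·4 + 6·3 + 5·1 + 6·2 + 1·4 + 1·0 = 77
The Overstory: 2·0 + 9·4 + 9·3 + 6·1 + 5·0 + 6·1 + 1·3 + 1·3 = 81
Middlemarch: 2·3 + 9·2 + 9·2 + 6·4 + 5·3 + 6·3 + 1·1 + 1·4 = 104
Dune: 2·2 + 9·1 + 9·1 + 6·0 + 5·4 + 6·0 + 1·2 + 1·2 = 46
Middlemarch has the highest Borda score (104).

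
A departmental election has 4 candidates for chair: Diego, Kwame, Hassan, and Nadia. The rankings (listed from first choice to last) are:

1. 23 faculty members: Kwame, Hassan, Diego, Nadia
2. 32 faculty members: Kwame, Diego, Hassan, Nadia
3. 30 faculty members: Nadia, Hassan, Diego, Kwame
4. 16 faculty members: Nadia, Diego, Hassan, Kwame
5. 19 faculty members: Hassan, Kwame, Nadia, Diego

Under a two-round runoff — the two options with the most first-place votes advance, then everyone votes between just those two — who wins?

Kwame

Round 1 first-place votes: Diego 0, Kwame 55, Hassan 19, Nadia 46.
Kwame and Nadia advance.
Runoff: Kwame is preferred to Nadia by 74 voters; Nadia by 46.
Kwame wins the runoff.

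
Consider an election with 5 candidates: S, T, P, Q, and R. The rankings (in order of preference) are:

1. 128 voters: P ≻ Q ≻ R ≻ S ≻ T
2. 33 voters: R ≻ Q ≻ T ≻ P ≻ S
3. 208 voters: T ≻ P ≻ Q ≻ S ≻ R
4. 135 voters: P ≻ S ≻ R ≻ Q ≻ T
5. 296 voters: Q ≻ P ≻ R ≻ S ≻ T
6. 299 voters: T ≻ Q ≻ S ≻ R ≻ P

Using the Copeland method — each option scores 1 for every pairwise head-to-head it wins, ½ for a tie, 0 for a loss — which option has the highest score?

S: beats T and R; loses to P and Q → score 2.
T: loses to S, P, Q, and R → score 0.
P: beats S, T, and R; loses to Q → score 3.
Q: beats S, T, P, and R → score 4.
R: beats T; loses to S, P, and Q → score 1.
Q has the best pairwise record.

Q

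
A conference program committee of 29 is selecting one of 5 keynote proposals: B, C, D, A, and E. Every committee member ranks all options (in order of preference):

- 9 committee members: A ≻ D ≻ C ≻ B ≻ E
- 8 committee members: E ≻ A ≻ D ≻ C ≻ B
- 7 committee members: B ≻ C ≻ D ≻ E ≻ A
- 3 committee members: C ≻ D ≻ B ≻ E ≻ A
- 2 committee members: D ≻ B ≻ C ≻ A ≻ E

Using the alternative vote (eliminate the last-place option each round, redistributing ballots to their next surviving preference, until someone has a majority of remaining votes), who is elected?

A

Round 1: B 7, C 3, D 2, A 9, E 8. Eliminate D.
Round 2: B 9, C 3, A 9, E 8. Eliminate C.
Round 3: B 12, A 9, E 8. Eliminate E.
Round 4: B 12, A 17. A has a majority.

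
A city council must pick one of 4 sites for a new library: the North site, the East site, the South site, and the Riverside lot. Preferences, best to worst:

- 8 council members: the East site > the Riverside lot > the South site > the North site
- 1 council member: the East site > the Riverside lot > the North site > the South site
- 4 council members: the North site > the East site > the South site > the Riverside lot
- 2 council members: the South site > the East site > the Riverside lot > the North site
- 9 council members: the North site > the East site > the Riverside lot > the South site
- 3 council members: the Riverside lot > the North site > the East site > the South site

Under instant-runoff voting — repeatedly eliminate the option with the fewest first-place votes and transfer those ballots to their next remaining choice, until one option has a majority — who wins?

the North site

Round 1: the North site 13, the East site 9, the South site 2, the Riverside lot 3. Eliminate the South site.
Round 2: the North site 13, the East site 11, the Riverside lot 3. Eliminate the Riverside lot.
Round 3: the North site 16, the East site 11. The North site has a majority.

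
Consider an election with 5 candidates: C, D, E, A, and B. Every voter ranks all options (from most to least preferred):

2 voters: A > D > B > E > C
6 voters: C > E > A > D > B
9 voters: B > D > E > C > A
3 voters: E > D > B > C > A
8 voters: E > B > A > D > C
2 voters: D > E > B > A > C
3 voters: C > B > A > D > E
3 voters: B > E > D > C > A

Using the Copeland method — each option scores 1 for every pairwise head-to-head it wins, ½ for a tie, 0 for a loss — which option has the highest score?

E

C: beats A; loses to D, E, and B → score 1.
D: beats C; loses to E, A, and B → score 1.
E: beats C, D, A, and B → score 4.
A: beats D; loses to C, E, and B → score 1.
B: beats C, D, and A; loses to E → score 3.
E has the best pairwise record.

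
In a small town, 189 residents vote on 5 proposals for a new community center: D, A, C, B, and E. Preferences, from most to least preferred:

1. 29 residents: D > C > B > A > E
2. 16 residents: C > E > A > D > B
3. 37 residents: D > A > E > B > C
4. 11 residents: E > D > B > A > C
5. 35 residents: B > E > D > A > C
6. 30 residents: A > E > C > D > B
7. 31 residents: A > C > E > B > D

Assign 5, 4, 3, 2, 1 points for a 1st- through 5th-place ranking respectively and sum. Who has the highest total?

D: 29·5 + 16·2 + 37·5 + 11·4 + 35·3 + 30·2 + 31·1 = 602
A: 29·2 + 16·3 + 37·4 + 11·2 + 35·2 + 30·5 + 31·5 = 651
C: 29·4 + 16·5 + 37·1 + 11·1 + 35·1 + 30·3 + 31·4 = 493
B: 29·3 + 16·1 + 37·2 + 11·3 + 35·5 + 30·1 + 31·2 = 477
E: 29·1 + 16·4 + 37·3 + 11·5 + 35·4 + 30·4 + 31·3 = 612
A has the highest Borda score (651).

A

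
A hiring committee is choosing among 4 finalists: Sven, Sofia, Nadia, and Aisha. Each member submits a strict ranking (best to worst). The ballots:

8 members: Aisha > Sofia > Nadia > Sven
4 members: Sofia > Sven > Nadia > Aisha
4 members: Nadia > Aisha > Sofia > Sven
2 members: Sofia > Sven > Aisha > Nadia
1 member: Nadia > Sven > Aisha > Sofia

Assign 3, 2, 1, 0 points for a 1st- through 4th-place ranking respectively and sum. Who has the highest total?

Sven: 8·0 + 4·2 + 4·0 + 2·2 + 1·2 = 14
Sofia: 8·2 + 4·3 + 4·1 + 2·3 + 1·0 = 38
Nadia: 8·1 + 4·1 + 4·3 + 2·0 + 1·3 = 27
Aisha: 8·3 + 4·0 + 4·2 + 2·1 + 1·1 = 35
Sofia has the highest Borda score (38).

Sofia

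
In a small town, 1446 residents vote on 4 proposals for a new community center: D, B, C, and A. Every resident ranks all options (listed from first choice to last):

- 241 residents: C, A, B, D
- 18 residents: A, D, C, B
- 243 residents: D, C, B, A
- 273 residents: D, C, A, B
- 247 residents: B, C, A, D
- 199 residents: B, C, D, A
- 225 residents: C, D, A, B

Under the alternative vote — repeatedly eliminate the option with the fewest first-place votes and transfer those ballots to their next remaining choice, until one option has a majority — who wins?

Round 1: D 516, B 446, C 466, A 18. Eliminate A.
Round 2: D 534, B 446, C 466. Eliminate B.
Round 3: D 534, C 912. C has a majority.

C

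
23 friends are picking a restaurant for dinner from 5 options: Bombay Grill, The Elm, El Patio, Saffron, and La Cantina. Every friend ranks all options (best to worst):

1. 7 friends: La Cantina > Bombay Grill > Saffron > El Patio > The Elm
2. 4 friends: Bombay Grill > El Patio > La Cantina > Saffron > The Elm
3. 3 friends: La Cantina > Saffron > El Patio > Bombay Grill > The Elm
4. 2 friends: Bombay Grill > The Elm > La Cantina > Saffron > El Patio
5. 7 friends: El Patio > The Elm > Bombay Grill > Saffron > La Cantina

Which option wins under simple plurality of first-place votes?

First-place votes: Bombay Grill 6, The Elm 0, El Patio 7, Saffron 0, La Cantina 10.
La Cantina has the most first-place votes.

La Cantina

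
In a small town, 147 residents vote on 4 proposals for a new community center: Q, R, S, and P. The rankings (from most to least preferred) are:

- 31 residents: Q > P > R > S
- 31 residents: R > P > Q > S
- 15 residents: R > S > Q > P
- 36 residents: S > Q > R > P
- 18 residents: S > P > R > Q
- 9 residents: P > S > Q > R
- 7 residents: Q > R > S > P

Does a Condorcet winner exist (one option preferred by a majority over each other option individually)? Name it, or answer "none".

none

Checking pairwise contests:
S beats Q 78–69.
Q beats R 83–64.
R beats S 84–63.
Q beats P 89–58.
Every option loses at least one head-to-head, so there is no Condorcet winner.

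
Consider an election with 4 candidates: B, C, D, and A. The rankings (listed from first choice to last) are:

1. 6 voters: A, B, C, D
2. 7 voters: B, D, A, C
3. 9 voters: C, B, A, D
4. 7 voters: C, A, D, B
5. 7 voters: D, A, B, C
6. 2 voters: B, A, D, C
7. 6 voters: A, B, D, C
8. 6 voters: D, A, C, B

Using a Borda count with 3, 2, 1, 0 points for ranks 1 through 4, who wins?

A

B: 6·2 + 7·3 + 9·2 + 7·0 + 7·1 + 2·3 + 6·2 + 6·0 = 76
C: 6·1 + 7·0 + 9·3 + 7·3 + 7·0 + 2·0 + 6·0 + 6·1 = 60
D: 6·0 + 7·2 + 9·0 + 7·1 + 7·3 + 2·1 + 6·1 + 6·3 = 68
A: 6·3 + 7·1 + 9·1 + 7·2 + 7·2 + 2·2 + 6·3 + 6·2 = 96
A has the highest Borda score (96).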